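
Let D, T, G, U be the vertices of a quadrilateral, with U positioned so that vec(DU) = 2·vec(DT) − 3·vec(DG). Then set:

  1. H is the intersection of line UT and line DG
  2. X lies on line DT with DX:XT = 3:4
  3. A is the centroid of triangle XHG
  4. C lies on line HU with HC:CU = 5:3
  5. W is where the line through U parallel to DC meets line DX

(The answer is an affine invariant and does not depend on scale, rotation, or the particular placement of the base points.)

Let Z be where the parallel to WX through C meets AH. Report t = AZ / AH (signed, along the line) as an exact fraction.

Set D = (0, 0), T = (1, 0), G = (0, 1), U = (2, -3); any affine frame gives the same invariant.
1. H is the intersection of line UT and line DG ⇒ H = (0, 3)
2. X lies on line DT with DX:XT = 3:4 ⇒ X = (3/7, 0)
3. A is the centroid of triangle XHG ⇒ A = (1/7, 4/3)
4. C lies on line HU with HC:CU = 5:3 ⇒ C = (5/4, -3/4)
5. W is where the line through U parallel to DC meets line DX ⇒ W = (-3, 0)
through C parallel to WX: direction (24/7, 0); meets AH at Z = (9/28, -3/4)
Z = A + t·(H−A) with t = -5/4

t = -5/4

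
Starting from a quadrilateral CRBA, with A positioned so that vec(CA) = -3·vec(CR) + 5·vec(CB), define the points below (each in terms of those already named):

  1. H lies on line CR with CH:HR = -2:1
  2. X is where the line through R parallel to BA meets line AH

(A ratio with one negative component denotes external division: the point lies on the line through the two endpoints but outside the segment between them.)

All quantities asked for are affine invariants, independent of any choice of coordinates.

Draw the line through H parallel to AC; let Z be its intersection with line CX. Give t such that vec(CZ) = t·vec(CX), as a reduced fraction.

Set C = (0, 0), R = (1, 0), B = (0, 1), A = (-3, 5); any affine frame gives the same invariant.
1. H lies on line CR with CH:HR = -2:1 ⇒ H = (2, 0)
2. X is where the line through R parallel to BA meets line AH ⇒ X = (-2, 4)
through H parallel to AC: direction (3, -5); meets CX at Z = (-10, 20)
Z = C + t·(X−C) with t = 5

t = 5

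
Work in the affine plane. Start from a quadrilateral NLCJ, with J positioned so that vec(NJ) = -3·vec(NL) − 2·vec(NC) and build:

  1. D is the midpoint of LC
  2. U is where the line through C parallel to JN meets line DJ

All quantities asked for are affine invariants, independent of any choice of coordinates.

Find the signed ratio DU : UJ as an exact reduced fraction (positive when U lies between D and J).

Choose coordinates N = (0, 0), L = (1, 0), C = (0, 1), J = (-3, -2).
1. D is the midpoint of LC ⇒ D = (1/2, 1/2)
2. U is where the line through C parallel to JN meets line DJ ⇒ U = (18, 13)
U = D + t·(J−D) with t = -5, so DU:UJ = t:(1−t) = -5:6

DU:UJ = -5/6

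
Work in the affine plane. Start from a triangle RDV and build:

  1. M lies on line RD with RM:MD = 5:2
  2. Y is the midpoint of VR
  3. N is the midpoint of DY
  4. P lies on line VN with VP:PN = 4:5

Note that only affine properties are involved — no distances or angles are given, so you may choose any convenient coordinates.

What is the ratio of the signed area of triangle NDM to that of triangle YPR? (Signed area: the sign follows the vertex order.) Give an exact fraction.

Assign R = (0, 0), D = (1, 0), V = (0, 1) — the answer is frame-independent, so this choice is without loss of generality.
1. M lies on line RD with RM:MD = 5:2 ⇒ M = (5/7, 0)
2. Y is the midpoint of VR ⇒ Y = (0, 1/2)
3. N is the midpoint of DY ⇒ N = (1/2, 1/4)
4. P lies on line VN with VP:PN = 4:5 ⇒ P = (2/9, 2/3)
2·[NDM] = -1/14, 2·[YPR] = -1/9
[NDM]:[YPR] = -1/14:-1/9 = 9/14

[NDM]:[YPR] = 9/14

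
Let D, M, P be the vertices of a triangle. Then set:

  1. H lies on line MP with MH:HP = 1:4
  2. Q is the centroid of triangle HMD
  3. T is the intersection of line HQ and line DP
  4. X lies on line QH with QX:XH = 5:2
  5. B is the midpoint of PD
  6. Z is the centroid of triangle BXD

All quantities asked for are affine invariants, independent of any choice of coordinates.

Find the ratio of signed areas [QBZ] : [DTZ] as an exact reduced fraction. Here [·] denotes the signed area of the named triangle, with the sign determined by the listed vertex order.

[QBZ]:[DTZ] = 19/26

Work in coordinates with D = (0, 0), M = (1, 0), P = (0, 1).
1. H lies on line MP with MH:HP = 1:4 ⇒ H = (4/5, 1/5)
2. Q is the centroid of triangle HMD ⇒ Q = (3/5, 1/15)
3. T is the intersection of line HQ and line DP ⇒ T = (0, -1/3)
4. X lies on line QH with QX:XH = 5:2 ⇒ X = (26/35, 17/105)
5. B is the midpoint of PD ⇒ B = (0, 1/2)
6. Z is the centroid of triangle BXD ⇒ Z = (26/105, 139/630)
2·[QBZ] = 19/315, 2·[DTZ] = 26/315
[QBZ]:[DTZ] = 19/315:26/315 = 19/26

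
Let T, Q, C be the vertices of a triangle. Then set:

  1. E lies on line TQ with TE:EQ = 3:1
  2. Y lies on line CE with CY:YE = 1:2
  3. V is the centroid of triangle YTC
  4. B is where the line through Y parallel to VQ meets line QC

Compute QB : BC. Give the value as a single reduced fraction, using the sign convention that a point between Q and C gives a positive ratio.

QB:BC = 7/6

Set T = (0, 0), Q = (1, 0), C = (0, 1); any affine frame gives the same invariant.
1. E lies on line TQ with TE:EQ = 3:1 ⇒ E = (3/4, 0)
2. Y lies on line CE with CY:YE = 1:2 ⇒ Y = (1/4, 2/3)
3. V is the centroid of triangle YTC ⇒ V = (1/12, 5/9)
4. B is where the line through Y parallel to VQ meets line QC ⇒ B = (6/13, 7/13)
B = Q + t·(C−Q) with t = 7/13, so QB:BC = t:(1−t) = 7/13:6/13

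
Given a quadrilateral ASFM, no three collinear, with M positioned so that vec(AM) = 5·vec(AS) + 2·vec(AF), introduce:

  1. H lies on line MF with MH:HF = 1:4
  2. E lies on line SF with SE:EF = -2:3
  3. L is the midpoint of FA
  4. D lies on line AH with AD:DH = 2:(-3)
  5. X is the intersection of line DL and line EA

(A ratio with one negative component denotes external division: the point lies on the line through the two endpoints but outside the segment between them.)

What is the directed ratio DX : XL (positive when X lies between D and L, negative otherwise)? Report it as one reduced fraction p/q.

Choose coordinates A = (0, 0), S = (1, 0), F = (0, 1), M = (5, 2).
1. H lies on line MF with MH:HF = 1:4 ⇒ H = (4, 9/5)
2. E lies on line SF with SE:EF = -2:3 ⇒ E = (3, -2)
3. L is the midpoint of FA ⇒ L = (0, 1/2)
4. D lies on line AH with AD:DH = 2:(-3) ⇒ D = (-8, -18/5)
5. X is the intersection of line DL and line EA ⇒ X = (-120/283, 80/283)
X = D + t·(L−D) with t = 268/283, so DX:XL = t:(1−t) = 268/283:15/283

DX:XL = 268/15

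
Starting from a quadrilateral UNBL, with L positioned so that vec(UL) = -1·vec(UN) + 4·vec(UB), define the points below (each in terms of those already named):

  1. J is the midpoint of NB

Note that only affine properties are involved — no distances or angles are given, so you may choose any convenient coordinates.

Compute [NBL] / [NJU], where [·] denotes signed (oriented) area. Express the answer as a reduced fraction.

Choose coordinates U = (0, 0), N = (1, 0), B = (0, 1), L = (-1, 4).
1. J is the midpoint of NB ⇒ J = (1/2, 1/2)
2·[NBL] = -2, 2·[NJU] = 1/2
[NBL]:[NJU] = -2:1/2 = -4

[NBL]:[NJU] = -4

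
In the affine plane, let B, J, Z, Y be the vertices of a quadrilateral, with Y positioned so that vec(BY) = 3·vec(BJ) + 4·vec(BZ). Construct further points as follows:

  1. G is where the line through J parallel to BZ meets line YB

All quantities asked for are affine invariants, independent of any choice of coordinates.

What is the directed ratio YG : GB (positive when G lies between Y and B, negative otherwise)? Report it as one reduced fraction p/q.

YG:GB = 2

Assign B = (0, 0), J = (1, 0), Z = (0, 1), Y = (3, 4) — the answer is frame-independent, so this choice is without loss of generality.
1. G is where the line through J parallel to BZ meets line YB ⇒ G = (1, 4/3)
G = Y + t·(B−Y) with t = 2/3, so YG:GB = t:(1−t) = 2/3:1/3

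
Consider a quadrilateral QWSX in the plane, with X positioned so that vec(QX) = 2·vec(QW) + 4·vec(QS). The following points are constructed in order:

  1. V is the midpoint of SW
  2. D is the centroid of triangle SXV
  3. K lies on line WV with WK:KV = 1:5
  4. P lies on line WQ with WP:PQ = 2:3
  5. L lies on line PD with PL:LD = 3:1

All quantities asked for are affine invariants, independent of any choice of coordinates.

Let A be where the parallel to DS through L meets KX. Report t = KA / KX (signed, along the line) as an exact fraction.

t = 43/85

Choose coordinates Q = (0, 0), W = (1, 0), S = (0, 1), X = (2, 4).
1. V is the midpoint of SW ⇒ V = (1/2, 1/2)
2. D is the centroid of triangle SXV ⇒ D = (5/6, 11/6)
3. K lies on line WV with WK:KV = 1:5 ⇒ K = (11/12, 1/12)
4. P lies on line WQ with WP:PQ = 2:3 ⇒ P = (3/5, 0)
5. L lies on line PD with PL:LD = 3:1 ⇒ L = (31/40, 11/8)
through L parallel to DS: direction (-5/6, -5/6); meets KX at A = (249/170, 351/170)
A = K + t·(X−K) with t = 43/85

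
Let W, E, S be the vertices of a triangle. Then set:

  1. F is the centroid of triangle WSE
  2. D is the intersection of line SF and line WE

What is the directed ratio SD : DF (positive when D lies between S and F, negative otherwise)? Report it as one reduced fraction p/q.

Work in coordinates with W = (0, 0), E = (1, 0), S = (0, 1).
1. F is the centroid of triangle WSE ⇒ F = (1/3, 1/3)
2. D is the intersection of line SF and line WE ⇒ D = (1/2, 0)
D = S + t·(F−S) with t = 3/2, so SD:DF = t:(1−t) = 3/2:-1/2

SD:DF = -3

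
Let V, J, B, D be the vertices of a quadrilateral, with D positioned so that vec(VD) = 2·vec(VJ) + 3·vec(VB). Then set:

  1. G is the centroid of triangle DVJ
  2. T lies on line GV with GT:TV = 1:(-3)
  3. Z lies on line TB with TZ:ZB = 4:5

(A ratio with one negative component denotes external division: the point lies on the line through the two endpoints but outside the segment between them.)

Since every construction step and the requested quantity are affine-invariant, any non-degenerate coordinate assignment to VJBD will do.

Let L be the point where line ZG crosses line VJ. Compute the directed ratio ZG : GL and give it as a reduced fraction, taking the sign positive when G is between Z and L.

ZG:GL = 5/18

Set V = (0, 0), J = (1, 0), B = (0, 1), D = (2, 3); any affine frame gives the same invariant.
1. G is the centroid of triangle DVJ ⇒ G = (1, 1)
2. T lies on line GV with GT:TV = 1:(-3) ⇒ T = (3/2, 3/2)
3. Z lies on line TB with TZ:ZB = 4:5 ⇒ Z = (5/6, 23/18)
line ZG meets VJ at L = (8/5, 0)
G = Z + t·(L−Z) with t = 5/23, so ZG:GL = 5/23:18/23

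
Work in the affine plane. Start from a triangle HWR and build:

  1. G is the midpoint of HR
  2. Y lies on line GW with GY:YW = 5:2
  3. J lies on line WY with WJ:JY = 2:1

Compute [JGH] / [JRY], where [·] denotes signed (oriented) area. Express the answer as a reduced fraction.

[JGH]:[JRY] = 17/2

Work in coordinates with H = (0, 0), W = (1, 0), R = (0, 1).
1. G is the midpoint of HR ⇒ G = (0, 1/2)
2. Y lies on line GW with GY:YW = 5:2 ⇒ Y = (5/7, 1/7)
3. J lies on line WY with WJ:JY = 2:1 ⇒ J = (17/21, 2/21)
2·[JGH] = 17/42, 2·[JRY] = 1/21
[JGH]:[JRY] = 17/42:1/21 = 17/2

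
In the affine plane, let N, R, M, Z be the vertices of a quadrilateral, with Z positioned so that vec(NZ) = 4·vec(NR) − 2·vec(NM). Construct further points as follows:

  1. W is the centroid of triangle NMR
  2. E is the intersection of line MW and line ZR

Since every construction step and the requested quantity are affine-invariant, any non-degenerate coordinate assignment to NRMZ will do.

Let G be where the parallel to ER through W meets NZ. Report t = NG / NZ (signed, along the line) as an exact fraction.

t = 5/6

Assign N = (0, 0), R = (1, 0), M = (0, 1), Z = (4, -2) — the answer is frame-independent, so this choice is without loss of generality.
1. W is the centroid of triangle NMR ⇒ W = (1/3, 1/3)
2. E is the intersection of line MW and line ZR ⇒ E = (1/4, 1/2)
through W parallel to ER: direction (3/4, -1/2); meets NZ at G = (10/3, -5/3)
G = N + t·(Z−N) with t = 5/6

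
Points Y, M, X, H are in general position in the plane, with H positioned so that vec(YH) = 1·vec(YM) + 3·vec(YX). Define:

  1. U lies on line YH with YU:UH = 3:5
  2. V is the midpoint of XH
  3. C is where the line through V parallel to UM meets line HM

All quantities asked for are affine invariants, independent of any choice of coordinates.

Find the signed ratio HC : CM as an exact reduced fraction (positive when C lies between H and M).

HC:CM = 19/11

Choose coordinates Y = (0, 0), M = (1, 0), X = (0, 1), H = (1, 3).
1. U lies on line YH with YU:UH = 3:5 ⇒ U = (3/8, 9/8)
2. V is the midpoint of XH ⇒ V = (1/2, 2)
3. C is where the line through V parallel to UM meets line HM ⇒ C = (1, 11/10)
C = H + t·(M−H) with t = 19/30, so HC:CM = t:(1−t) = 19/30:11/30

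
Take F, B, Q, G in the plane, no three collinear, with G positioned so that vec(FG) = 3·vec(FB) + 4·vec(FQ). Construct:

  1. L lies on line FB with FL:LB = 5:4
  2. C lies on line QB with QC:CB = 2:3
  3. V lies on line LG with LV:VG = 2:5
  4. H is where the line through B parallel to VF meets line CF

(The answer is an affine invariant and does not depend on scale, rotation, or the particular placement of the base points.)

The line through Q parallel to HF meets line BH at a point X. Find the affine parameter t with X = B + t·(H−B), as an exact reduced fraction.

Work in coordinates with F = (0, 0), B = (1, 0), Q = (0, 1), G = (3, 4).
1. L lies on line FB with FL:LB = 5:4 ⇒ L = (5/9, 0)
2. C lies on line QB with QC:CB = 2:3 ⇒ C = (2/5, 3/5)
3. V lies on line LG with LV:VG = 2:5 ⇒ V = (79/63, 8/7)
4. H is where the line through B parallel to VF meets line CF ⇒ H = (-48/31, -72/31)
through Q parallel to HF: direction (48/31, 72/31); meets BH at X = (-302/93, -120/31)
X = B + t·(H−B) with t = 5/3

t = 5/3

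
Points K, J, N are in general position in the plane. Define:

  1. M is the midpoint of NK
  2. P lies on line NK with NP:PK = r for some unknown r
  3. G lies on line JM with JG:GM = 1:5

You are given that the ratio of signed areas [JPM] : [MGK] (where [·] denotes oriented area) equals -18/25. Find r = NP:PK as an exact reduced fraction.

r = 1/4

Choose coordinates K = (0, 0), J = (1, 0), N = (0, 1).
1. M is the midpoint of NK ⇒ M = (0, 1/2)
2. With NP:PK = r, write λ = r/(r+1) so P = N + λ·(K−N); P is affine-linear in λ
3. G lies on line JM with JG:GM = 1:5 ⇒ G = (5/6, 1/12)
Every point depending on P is an affine combination of P and λ-independent points, so each such coordinate is linear in λ; the λ² term in each signed area is a multiple of (K−N)×(K−N) = 0, so 2·[JPM] and 2·[MGK] are each linear in λ. Evaluating at λ=0 and λ=1:
  2·[JPM] = −λ + 1/2,   2·[MGK] = -5/12
So [JPM]:[MGK] = (−λ + 1/2) / (-5/12). Setting this equal to -18/25:
  −λ + 1/2 = -18/25·(-5/12)  ⇒  λ = 1/5
Then r = λ/(1−λ) = (1/5)/(4/5) = 1/4. Check: with r = 1/4, P = (0, 4/5) and [JPM]:[MGK] = -18/25 as required.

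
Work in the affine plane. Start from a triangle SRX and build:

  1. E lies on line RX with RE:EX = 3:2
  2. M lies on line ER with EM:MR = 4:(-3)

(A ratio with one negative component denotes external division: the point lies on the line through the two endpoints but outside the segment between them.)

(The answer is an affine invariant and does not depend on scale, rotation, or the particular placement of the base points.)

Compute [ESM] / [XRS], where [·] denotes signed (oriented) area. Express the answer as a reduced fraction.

[ESM]:[XRS] = -12/5

Assign S = (0, 0), R = (1, 0), X = (0, 1) — the answer is frame-independent, so this choice is without loss of generality.
1. E lies on line RX with RE:EX = 3:2 ⇒ E = (2/5, 3/5)
2. M lies on line ER with EM:MR = 4:(-3) ⇒ M = (14/5, -9/5)
2·[ESM] = 12/5, 2·[XRS] = -1
[ESM]:[XRS] = 12/5:-1 = -12/5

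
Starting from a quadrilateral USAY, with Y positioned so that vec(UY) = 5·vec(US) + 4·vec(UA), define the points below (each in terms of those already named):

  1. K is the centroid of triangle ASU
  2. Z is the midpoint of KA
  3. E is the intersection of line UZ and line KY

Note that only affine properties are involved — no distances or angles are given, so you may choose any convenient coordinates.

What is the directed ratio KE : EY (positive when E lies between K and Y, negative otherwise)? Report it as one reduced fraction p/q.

Choose coordinates U = (0, 0), S = (1, 0), A = (0, 1), Y = (5, 4).
1. K is the centroid of triangle ASU ⇒ K = (1/3, 1/3)
2. Z is the midpoint of KA ⇒ Z = (1/6, 2/3)
3. E is the intersection of line UZ and line KY ⇒ E = (1/45, 4/45)
E = K + t·(Y−K) with t = -1/15, so KE:EY = t:(1−t) = -1/15:16/15

KE:EY = -1/16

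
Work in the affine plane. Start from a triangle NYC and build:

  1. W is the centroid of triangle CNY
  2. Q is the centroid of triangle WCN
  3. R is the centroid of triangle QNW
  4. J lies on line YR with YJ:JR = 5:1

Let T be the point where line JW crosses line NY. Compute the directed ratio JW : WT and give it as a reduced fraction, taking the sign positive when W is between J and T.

JW:WT = -19/54

Assign N = (0, 0), Y = (1, 0), C = (0, 1) — the answer is frame-independent, so this choice is without loss of generality.
1. W is the centroid of triangle CNY ⇒ W = (1/3, 1/3)
2. Q is the centroid of triangle WCN ⇒ Q = (1/9, 4/9)
3. R is the centroid of triangle QNW ⇒ R = (4/27, 7/27)
4. J lies on line YR with YJ:JR = 5:1 ⇒ J = (47/162, 35/162)
line JW meets NY at T = (4/19, 0)
W = J + t·(T−J) with t = -19/35, so JW:WT = -19/35:54/35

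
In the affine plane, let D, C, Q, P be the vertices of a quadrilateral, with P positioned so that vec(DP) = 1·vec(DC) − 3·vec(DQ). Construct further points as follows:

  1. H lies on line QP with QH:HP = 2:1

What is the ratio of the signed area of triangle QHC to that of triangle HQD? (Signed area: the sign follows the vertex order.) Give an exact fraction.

[QHC]:[HQD] = 3

Set D = (0, 0), C = (1, 0), Q = (0, 1), P = (1, -3); any affine frame gives the same invariant.
1. H lies on line QP with QH:HP = 2:1 ⇒ H = (2/3, -5/3)
2·[QHC] = 2, 2·[HQD] = 2/3
[QHC]:[HQD] = 2:2/3 = 3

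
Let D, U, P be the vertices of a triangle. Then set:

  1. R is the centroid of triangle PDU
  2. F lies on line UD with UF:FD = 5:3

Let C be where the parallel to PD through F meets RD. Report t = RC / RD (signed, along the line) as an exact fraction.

Assign D = (0, 0), U = (1, 0), P = (0, 1) — the answer is frame-independent, so this choice is without loss of generality.
1. R is the centroid of triangle PDU ⇒ R = (1/3, 1/3)
2. F lies on line UD with UF:FD = 5:3 ⇒ F = (3/8, 0)
through F parallel to PD: direction (0, -1); meets RD at C = (3/8, 3/8)
C = R + t·(D−R) with t = -1/8

t = -1/8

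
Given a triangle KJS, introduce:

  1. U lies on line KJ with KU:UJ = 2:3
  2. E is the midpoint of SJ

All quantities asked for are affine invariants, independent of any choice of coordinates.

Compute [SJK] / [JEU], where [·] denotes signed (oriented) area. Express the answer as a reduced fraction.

[SJK]:[JEU] = -10/3

Set K = (0, 0), J = (1, 0), S = (0, 1); any affine frame gives the same invariant.
1. U lies on line KJ with KU:UJ = 2:3 ⇒ U = (2/5, 0)
2. E is the midpoint of SJ ⇒ E = (1/2, 1/2)
2·[SJK] = -1, 2·[JEU] = 3/10
[SJK]:[JEU] = -1:3/10 = -10/3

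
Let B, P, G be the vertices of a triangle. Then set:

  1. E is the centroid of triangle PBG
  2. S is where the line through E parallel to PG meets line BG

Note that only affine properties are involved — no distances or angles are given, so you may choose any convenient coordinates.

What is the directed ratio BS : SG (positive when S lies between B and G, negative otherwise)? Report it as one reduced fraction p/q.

Set B = (0, 0), P = (1, 0), G = (0, 1); any affine frame gives the same invariant.
1. E is the centroid of triangle PBG ⇒ E = (1/3, 1/3)
2. S is where the line through E parallel to PG meets line BG ⇒ S = (0, 2/3)
S = B + t·(G−B) with t = 2/3, so BS:SG = t:(1−t) = 2/3:1/3

BS:SG = 2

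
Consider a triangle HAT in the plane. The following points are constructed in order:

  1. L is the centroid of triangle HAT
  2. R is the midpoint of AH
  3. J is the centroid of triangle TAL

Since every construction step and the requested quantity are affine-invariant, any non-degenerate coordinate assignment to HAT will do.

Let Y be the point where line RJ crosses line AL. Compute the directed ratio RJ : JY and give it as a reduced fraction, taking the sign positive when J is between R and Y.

Assign H = (0, 0), A = (1, 0), T = (0, 1) — the answer is frame-independent, so this choice is without loss of generality.
1. L is the centroid of triangle HAT ⇒ L = (1/3, 1/3)
2. R is the midpoint of AH ⇒ R = (1/2, 0)
3. J is the centroid of triangle TAL ⇒ J = (4/9, 4/9)
line RJ meets AL at Y = (7/15, 4/15)
J = R + t·(Y−R) with t = 5/3, so RJ:JY = 5/3:-2/3

RJ:JY = -5/2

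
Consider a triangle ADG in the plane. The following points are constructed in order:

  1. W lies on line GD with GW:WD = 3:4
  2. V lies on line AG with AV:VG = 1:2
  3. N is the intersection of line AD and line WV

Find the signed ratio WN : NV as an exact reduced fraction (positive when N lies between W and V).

WN:NV = -12/7

Set A = (0, 0), D = (1, 0), G = (0, 1); any affine frame gives the same invariant.
1. W lies on line GD with GW:WD = 3:4 ⇒ W = (3/7, 4/7)
2. V lies on line AG with AV:VG = 1:2 ⇒ V = (0, 1/3)
3. N is the intersection of line AD and line WV ⇒ N = (-3/5, 0)
N = W + t·(V−W) with t = 12/5, so WN:NV = t:(1−t) = 12/5:-7/5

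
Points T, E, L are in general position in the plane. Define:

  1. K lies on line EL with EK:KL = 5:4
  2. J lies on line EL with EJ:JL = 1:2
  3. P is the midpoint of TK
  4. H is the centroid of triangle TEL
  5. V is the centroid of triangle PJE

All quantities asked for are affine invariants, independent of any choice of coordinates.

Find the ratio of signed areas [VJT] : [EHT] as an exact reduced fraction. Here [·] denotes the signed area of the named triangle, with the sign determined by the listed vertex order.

[VJT]:[EHT] = 2/9

Assign T = (0, 0), E = (1, 0), L = (0, 1) — the answer is frame-independent, so this choice is without loss of generality.
1. K lies on line EL with EK:KL = 5:4 ⇒ K = (4/9, 5/9)
2. J lies on line EL with EJ:JL = 1:2 ⇒ J = (2/3, 1/3)
3. P is the midpoint of TK ⇒ P = (2/9, 5/18)
4. H is the centroid of triangle TEL ⇒ H = (1/3, 1/3)
5. V is the centroid of triangle PJE ⇒ V = (17/27, 11/54)
2·[VJT] = 2/27, 2·[EHT] = 1/3
[VJT]:[EHT] = 2/27:1/3 = 2/9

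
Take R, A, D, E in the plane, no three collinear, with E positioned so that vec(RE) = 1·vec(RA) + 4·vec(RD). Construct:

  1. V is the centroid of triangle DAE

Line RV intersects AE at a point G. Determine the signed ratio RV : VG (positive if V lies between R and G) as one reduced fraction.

RV:VG = 2

Choose coordinates R = (0, 0), A = (1, 0), D = (0, 1), E = (1, 4).
1. V is the centroid of triangle DAE ⇒ V = (2/3, 5/3)
line RV meets AE at G = (1, 5/2)
V = R + t·(G−R) with t = 2/3, so RV:VG = 2/3:1/3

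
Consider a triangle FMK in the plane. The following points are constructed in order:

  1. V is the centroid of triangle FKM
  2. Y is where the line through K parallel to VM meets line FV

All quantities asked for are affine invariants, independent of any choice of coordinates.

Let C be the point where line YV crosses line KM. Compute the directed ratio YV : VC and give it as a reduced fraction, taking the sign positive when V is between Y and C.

Work in coordinates with F = (0, 0), M = (1, 0), K = (0, 1).
1. V is the centroid of triangle FKM ⇒ V = (1/3, 1/3)
2. Y is where the line through K parallel to VM meets line FV ⇒ Y = (2/3, 2/3)
line YV meets KM at C = (1/2, 1/2)
V = Y + t·(C−Y) with t = 2, so YV:VC = 2:-1

YV:VC = -2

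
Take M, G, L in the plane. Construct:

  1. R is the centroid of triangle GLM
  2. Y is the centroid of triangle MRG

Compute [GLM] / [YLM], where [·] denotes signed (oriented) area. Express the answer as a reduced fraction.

[GLM]:[YLM] = 9/4

Work in coordinates with M = (0, 0), G = (1, 0), L = (0, 1).
1. R is the centroid of triangle GLM ⇒ R = (1/3, 1/3)
2. Y is the centroid of triangle MRG ⇒ Y = (4/9, 1/9)
2·[GLM] = 1, 2·[YLM] = 4/9
[GLM]:[YLM] = 1:4/9 = 9/4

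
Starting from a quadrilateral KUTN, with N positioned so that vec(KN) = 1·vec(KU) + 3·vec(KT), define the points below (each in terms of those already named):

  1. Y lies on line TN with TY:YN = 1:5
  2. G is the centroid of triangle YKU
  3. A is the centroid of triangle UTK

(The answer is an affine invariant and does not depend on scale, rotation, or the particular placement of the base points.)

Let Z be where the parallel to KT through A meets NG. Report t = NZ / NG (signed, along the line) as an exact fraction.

Assign K = (0, 0), U = (1, 0), T = (0, 1), N = (1, 3) — the answer is frame-independent, so this choice is without loss of generality.
1. Y lies on line TN with TY:YN = 1:5 ⇒ Y = (1/6, 4/3)
2. G is the centroid of triangle YKU ⇒ G = (7/18, 4/9)
3. A is the centroid of triangle UTK ⇒ A = (1/3, 1/3)
through A parallel to KT: direction (0, 1); meets NG at Z = (1/3, 7/33)
Z = N + t·(G−N) with t = 12/11

t = 12/11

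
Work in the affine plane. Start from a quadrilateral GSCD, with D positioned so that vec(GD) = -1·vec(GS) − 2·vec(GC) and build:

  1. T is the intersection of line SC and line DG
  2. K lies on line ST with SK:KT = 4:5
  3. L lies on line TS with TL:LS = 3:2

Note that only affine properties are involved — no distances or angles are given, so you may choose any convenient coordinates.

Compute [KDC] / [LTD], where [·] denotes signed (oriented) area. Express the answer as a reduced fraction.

[KDC]:[LTD] = -95/54

Set G = (0, 0), S = (1, 0), C = (0, 1), D = (-1, -2); any affine frame gives the same invariant.
1. T is the intersection of line SC and line DG ⇒ T = (1/3, 2/3)
2. K lies on line ST with SK:KT = 4:5 ⇒ K = (19/27, 8/27)
3. L lies on line TS with TL:LS = 3:2 ⇒ L = (11/15, 4/15)
2·[KDC] = -76/27, 2·[LTD] = 8/5
[KDC]:[LTD] = -76/27:8/5 = -95/54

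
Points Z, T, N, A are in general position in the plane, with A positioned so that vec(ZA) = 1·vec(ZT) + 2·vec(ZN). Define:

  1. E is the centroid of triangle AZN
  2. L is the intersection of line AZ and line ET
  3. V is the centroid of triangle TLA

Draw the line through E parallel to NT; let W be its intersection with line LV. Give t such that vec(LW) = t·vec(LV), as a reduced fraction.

Choose coordinates Z = (0, 0), T = (1, 0), N = (0, 1), A = (1, 2).
1. E is the centroid of triangle AZN ⇒ E = (1/3, 1)
2. L is the intersection of line AZ and line ET ⇒ L = (3/7, 6/7)
3. V is the centroid of triangle TLA ⇒ V = (17/21, 20/21)
through E parallel to NT: direction (1, -1); meets LV at W = (7/15, 13/15)
W = L + t·(V−L) with t = 1/10

t = 1/10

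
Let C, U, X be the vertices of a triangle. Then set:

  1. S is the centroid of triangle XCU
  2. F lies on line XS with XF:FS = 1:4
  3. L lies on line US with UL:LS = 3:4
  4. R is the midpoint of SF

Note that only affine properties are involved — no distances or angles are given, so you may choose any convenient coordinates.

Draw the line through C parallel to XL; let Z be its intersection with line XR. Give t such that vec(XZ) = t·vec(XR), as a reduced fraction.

Choose coordinates C = (0, 0), U = (1, 0), X = (0, 1).
1. S is the centroid of triangle XCU ⇒ S = (1/3, 1/3)
2. F lies on line XS with XF:FS = 1:4 ⇒ F = (1/15, 13/15)
3. L lies on line US with UL:LS = 3:4 ⇒ L = (5/7, 1/7)
4. R is the midpoint of SF ⇒ R = (1/5, 3/5)
through C parallel to XL: direction (5/7, -6/7); meets XR at Z = (5/4, -3/2)
Z = X + t·(R−X) with t = 25/4

t = 25/4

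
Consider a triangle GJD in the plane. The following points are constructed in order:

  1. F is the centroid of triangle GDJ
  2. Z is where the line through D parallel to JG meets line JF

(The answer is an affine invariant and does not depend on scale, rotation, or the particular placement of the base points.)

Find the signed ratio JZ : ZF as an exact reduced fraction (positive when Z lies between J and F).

Set G = (0, 0), J = (1, 0), D = (0, 1); any affine frame gives the same invariant.
1. F is the centroid of triangle GDJ ⇒ F = (1/3, 1/3)
2. Z is where the line through D parallel to JG meets line JF ⇒ Z = (-1, 1)
Z = J + t·(F−J) with t = 3, so JZ:ZF = t:(1−t) = 3:-2

JZ:ZF = -3/2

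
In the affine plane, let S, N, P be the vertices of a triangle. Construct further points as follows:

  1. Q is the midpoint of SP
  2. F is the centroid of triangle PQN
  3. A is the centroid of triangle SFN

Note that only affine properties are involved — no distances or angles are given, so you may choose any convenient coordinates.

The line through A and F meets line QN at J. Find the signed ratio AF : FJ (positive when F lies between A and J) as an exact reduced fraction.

Set S = (0, 0), N = (1, 0), P = (0, 1); any affine frame gives the same invariant.
1. Q is the midpoint of SP ⇒ Q = (0, 1/2)
2. F is the centroid of triangle PQN ⇒ F = (1/3, 1/2)
3. A is the centroid of triangle SFN ⇒ A = (4/9, 1/6)
line AF meets QN at J = (2/5, 3/10)
F = A + t·(J−A) with t = 5/2, so AF:FJ = 5/2:-3/2

AF:FJ = -5/3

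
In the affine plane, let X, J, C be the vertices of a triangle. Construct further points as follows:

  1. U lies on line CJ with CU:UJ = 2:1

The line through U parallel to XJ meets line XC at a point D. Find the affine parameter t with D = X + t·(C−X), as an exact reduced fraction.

Assign X = (0, 0), J = (1, 0), C = (0, 1) — the answer is frame-independent, so this choice is without loss of generality.
1. U lies on line CJ with CU:UJ = 2:1 ⇒ U = (2/3, 1/3)
through U parallel to XJ: direction (1, 0); meets XC at D = (0, 1/3)
D = X + t·(C−X) with t = 1/3

t = 1/3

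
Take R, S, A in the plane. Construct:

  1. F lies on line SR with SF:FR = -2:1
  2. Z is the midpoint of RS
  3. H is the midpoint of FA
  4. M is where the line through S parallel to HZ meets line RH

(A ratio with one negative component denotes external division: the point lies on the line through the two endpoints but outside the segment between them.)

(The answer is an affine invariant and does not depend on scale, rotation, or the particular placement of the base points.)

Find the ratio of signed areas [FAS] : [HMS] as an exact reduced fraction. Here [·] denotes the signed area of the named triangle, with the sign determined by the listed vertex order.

[FAS]:[HMS] = 4

Work in coordinates with R = (0, 0), S = (1, 0), A = (0, 1).
1. F lies on line SR with SF:FR = -2:1 ⇒ F = (-1, 0)
2. Z is the midpoint of RS ⇒ Z = (1/2, 0)
3. H is the midpoint of FA ⇒ H = (-1/2, 1/2)
4. M is where the line through S parallel to HZ meets line RH ⇒ M = (-1, 1)
2·[FAS] = -2, 2·[HMS] = -1/2
[FAS]:[HMS] = -2:-1/2 = 4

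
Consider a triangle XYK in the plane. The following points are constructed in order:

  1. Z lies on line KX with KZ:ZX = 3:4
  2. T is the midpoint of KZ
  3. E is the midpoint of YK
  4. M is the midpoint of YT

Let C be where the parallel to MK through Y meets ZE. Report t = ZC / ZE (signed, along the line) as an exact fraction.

Set X = (0, 0), Y = (1, 0), K = (0, 1); any affine frame gives the same invariant.
1. Z lies on line KX with KZ:ZX = 3:4 ⇒ Z = (0, 4/7)
2. T is the midpoint of KZ ⇒ T = (0, 11/14)
3. E is the midpoint of YK ⇒ E = (1/2, 1/2)
4. M is the midpoint of YT ⇒ M = (1/2, 11/28)
through Y parallel to MK: direction (-1/2, 17/28); meets ZE at C = (3/5, 17/35)
C = Z + t·(E−Z) with t = 6/5

t = 6/5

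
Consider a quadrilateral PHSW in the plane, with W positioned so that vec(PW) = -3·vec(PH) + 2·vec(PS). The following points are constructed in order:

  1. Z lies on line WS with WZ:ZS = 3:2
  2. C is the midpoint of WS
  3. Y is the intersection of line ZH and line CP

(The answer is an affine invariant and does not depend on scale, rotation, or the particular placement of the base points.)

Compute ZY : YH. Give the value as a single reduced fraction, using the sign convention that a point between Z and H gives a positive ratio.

Set P = (0, 0), H = (1, 0), S = (0, 1), W = (-3, 2); any affine frame gives the same invariant.
1. Z lies on line WS with WZ:ZS = 3:2 ⇒ Z = (-6/5, 7/5)
2. C is the midpoint of WS ⇒ C = (-3/2, 3/2)
3. Y is the intersection of line ZH and line CP ⇒ Y = (-7/4, 7/4)
Y = Z + t·(H−Z) with t = -1/4, so ZY:YH = t:(1−t) = -1/4:5/4

ZY:YH = -1/5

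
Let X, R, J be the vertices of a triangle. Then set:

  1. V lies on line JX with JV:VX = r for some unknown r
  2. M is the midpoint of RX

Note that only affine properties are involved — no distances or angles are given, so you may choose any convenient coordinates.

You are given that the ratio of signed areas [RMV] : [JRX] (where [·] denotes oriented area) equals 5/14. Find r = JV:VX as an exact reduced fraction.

r = 2/5

Choose coordinates X = (0, 0), R = (1, 0), J = (0, 1).
1. With JV:VX = r, write λ = r/(r+1) so V = J + λ·(X−J); V is affine-linear in λ
2. M is the midpoint of RX ⇒ M = (1/2, 0)
Every point depending on V is an affine combination of V and λ-independent points, so each such coordinate is linear in λ; the λ² term in each signed area is a multiple of (X−J)×(X−J) = 0, so 2·[RMV] and 2·[JRX] are each linear in λ. Evaluating at λ=0 and λ=1:
  2·[RMV] = 1/2·λ − 1/2,   2·[JRX] = -1
So [RMV]:[JRX] = (1/2·λ − 1/2) / (-1). Setting this equal to 5/14:
  1/2·λ − 1/2 = 5/14·(-1)  ⇒  λ = 2/7
Then r = λ/(1−λ) = (2/7)/(5/7) = 2/5. Check: with r = 2/5, V = (0, 5/7) and [RMV]:[JRX] = 5/14 as required.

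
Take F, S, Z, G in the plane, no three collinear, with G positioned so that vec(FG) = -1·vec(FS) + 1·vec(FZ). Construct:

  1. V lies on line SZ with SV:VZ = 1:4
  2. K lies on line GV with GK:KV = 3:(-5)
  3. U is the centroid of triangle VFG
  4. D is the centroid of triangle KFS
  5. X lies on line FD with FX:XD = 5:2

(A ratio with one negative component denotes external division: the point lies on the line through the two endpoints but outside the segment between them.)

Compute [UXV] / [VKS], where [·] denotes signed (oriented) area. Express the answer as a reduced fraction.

Set F = (0, 0), S = (1, 0), Z = (0, 1), G = (-1, 1); any affine frame gives the same invariant.
1. V lies on line SZ with SV:VZ = 1:4 ⇒ V = (4/5, 1/5)
2. K lies on line GV with GK:KV = 3:(-5) ⇒ K = (-37/10, 11/5)
3. U is the centroid of triangle VFG ⇒ U = (-1/15, 2/5)
4. D is the centroid of triangle KFS ⇒ D = (-9/10, 11/15)
5. X lies on line FD with FX:XD = 5:2 ⇒ X = (-9/14, 11/21)
2·[UXV] = 1/126, 2·[VKS] = 1/2
[UXV]:[VKS] = 1/126:1/2 = 1/63

[UXV]:[VKS] = 1/63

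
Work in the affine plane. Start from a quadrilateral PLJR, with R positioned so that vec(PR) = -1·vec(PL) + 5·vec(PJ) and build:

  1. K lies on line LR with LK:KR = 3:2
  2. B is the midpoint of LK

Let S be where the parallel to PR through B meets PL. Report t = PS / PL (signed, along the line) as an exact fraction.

t = 7/10

Choose coordinates P = (0, 0), L = (1, 0), J = (0, 1), R = (-1, 5).
1. K lies on line LR with LK:KR = 3:2 ⇒ K = (-1/5, 3)
2. B is the midpoint of LK ⇒ B = (2/5, 3/2)
through B parallel to PR: direction (-1, 5); meets PL at S = (7/10, 0)
S = P + t·(L−P) with t = 7/10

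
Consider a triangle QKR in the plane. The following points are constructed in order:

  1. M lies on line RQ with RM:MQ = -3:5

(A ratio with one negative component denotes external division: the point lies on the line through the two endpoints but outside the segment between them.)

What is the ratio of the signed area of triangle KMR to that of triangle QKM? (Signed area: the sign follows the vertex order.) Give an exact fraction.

Work in coordinates with Q = (0, 0), K = (1, 0), R = (0, 1).
1. M lies on line RQ with RM:MQ = -3:5 ⇒ M = (0, 5/2)
2·[KMR] = 3/2, 2·[QKM] = 5/2
[KMR]:[QKM] = 3/2:5/2 = 3/5

[KMR]:[QKM] = 3/5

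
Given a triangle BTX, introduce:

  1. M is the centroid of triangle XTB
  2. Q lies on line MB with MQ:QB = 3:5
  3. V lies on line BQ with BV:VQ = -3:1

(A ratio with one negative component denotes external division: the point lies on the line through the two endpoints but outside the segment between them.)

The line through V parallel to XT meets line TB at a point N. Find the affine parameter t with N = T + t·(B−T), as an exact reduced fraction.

Choose coordinates B = (0, 0), T = (1, 0), X = (0, 1).
1. M is the centroid of triangle XTB ⇒ M = (1/3, 1/3)
2. Q lies on line MB with MQ:QB = 3:5 ⇒ Q = (5/24, 5/24)
3. V lies on line BQ with BV:VQ = -3:1 ⇒ V = (5/16, 5/16)
through V parallel to XT: direction (1, -1); meets TB at N = (5/8, 0)
N = T + t·(B−T) with t = 3/8

t = 3/8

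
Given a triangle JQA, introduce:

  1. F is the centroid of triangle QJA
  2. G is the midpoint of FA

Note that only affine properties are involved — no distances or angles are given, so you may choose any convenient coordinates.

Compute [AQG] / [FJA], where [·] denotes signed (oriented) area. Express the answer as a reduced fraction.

Set J = (0, 0), Q = (1, 0), A = (0, 1); any affine frame gives the same invariant.
1. F is the centroid of triangle QJA ⇒ F = (1/3, 1/3)
2. G is the midpoint of FA ⇒ G = (1/6, 2/3)
2·[AQG] = -1/6, 2·[FJA] = -1/3
[AQG]:[FJA] = -1/6:-1/3 = 1/2

[AQG]:[FJA] = 1/2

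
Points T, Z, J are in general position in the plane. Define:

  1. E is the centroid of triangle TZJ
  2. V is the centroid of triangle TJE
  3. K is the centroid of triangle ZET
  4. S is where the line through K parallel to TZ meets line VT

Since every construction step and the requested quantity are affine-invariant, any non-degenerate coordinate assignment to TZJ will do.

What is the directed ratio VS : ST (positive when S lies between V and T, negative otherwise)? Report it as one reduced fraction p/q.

Choose coordinates T = (0, 0), Z = (1, 0), J = (0, 1).
1. E is the centroid of triangle TZJ ⇒ E = (1/3, 1/3)
2. V is the centroid of triangle TJE ⇒ V = (1/9, 4/9)
3. K is the centroid of triangle ZET ⇒ K = (4/9, 1/9)
4. S is where the line through K parallel to TZ meets line VT ⇒ S = (1/36, 1/9)
S = V + t·(T−V) with t = 3/4, so VS:ST = t:(1−t) = 3/4:1/4

VS:ST = 3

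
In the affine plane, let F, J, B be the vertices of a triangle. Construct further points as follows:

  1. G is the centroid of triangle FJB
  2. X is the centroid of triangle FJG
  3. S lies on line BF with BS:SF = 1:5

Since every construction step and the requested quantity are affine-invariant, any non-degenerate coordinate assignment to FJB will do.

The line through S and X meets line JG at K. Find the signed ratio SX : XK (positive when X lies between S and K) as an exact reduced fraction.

SX:XK = -3

Work in coordinates with F = (0, 0), J = (1, 0), B = (0, 1).
1. G is the centroid of triangle FJB ⇒ G = (1/3, 1/3)
2. X is the centroid of triangle FJG ⇒ X = (4/9, 1/9)
3. S lies on line BF with BS:SF = 1:5 ⇒ S = (0, 5/6)
line SX meets JG at K = (8/27, 19/54)
X = S + t·(K−S) with t = 3/2, so SX:XK = 3/2:-1/2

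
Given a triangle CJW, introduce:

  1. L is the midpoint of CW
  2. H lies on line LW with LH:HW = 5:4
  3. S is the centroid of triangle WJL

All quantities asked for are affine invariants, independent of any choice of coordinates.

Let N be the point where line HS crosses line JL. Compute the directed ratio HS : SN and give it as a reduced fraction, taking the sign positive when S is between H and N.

HS:SN = 2/3

Choose coordinates C = (0, 0), J = (1, 0), W = (0, 1).
1. L is the midpoint of CW ⇒ L = (0, 1/2)
2. H lies on line LW with LH:HW = 5:4 ⇒ H = (0, 7/9)
3. S is the centroid of triangle WJL ⇒ S = (1/3, 1/2)
line HS meets JL at N = (5/6, 1/12)
S = H + t·(N−H) with t = 2/5, so HS:SN = 2/5:3/5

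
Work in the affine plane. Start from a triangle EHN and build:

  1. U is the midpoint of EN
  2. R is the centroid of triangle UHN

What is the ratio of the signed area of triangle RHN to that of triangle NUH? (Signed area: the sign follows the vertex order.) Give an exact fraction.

[RHN]:[NUH] = 1/3

Set E = (0, 0), H = (1, 0), N = (0, 1); any affine frame gives the same invariant.
1. U is the midpoint of EN ⇒ U = (0, 1/2)
2. R is the centroid of triangle UHN ⇒ R = (1/3, 1/2)
2·[RHN] = 1/6, 2·[NUH] = 1/2
[RHN]:[NUH] = 1/6:1/2 = 1/3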